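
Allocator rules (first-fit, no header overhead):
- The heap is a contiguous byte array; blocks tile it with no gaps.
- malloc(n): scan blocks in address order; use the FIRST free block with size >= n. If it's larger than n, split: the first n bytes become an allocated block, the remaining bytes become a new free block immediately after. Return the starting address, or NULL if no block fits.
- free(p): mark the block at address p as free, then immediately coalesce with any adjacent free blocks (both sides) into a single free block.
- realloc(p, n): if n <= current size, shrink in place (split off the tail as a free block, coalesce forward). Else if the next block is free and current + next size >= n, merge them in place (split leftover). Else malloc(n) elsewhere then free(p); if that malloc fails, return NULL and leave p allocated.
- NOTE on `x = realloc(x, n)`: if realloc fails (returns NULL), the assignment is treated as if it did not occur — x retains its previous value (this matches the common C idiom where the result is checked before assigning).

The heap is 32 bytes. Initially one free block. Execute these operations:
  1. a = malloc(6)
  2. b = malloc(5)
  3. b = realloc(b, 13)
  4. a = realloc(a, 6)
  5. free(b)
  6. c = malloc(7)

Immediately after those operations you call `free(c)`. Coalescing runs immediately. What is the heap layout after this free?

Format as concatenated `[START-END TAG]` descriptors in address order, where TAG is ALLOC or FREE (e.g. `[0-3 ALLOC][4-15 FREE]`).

Answer: [0-5 ALLOC][6-31 FREE]

Derivation:
Op 1: a = malloc(6) -> a = 0; heap: [0-5 ALLOC][6-31 FREE]
Op 2: b = malloc(5) -> b = 6; heap: [0-5 ALLOC][6-10 ALLOC][11-31 FREE]
Op 3: b = realloc(b, 13) -> b = 6; heap: [0-5 ALLOC][6-18 ALLOC][19-31 FREE]
Op 4: a = realloc(a, 6) -> a = 0; heap: [0-5 ALLOC][6-18 ALLOC][19-31 FREE]
Op 5: free(b) -> (freed b); heap: [0-5 ALLOC][6-31 FREE]
Op 6: c = malloc(7) -> c = 6; heap: [0-5 ALLOC][6-12 ALLOC][13-31 FREE]
free(c): c = 6 -> block [6-12 ALLOC]; mark free, coalesce with adjacent free neighbors -> [0-5 ALLOC][6-31 FREE]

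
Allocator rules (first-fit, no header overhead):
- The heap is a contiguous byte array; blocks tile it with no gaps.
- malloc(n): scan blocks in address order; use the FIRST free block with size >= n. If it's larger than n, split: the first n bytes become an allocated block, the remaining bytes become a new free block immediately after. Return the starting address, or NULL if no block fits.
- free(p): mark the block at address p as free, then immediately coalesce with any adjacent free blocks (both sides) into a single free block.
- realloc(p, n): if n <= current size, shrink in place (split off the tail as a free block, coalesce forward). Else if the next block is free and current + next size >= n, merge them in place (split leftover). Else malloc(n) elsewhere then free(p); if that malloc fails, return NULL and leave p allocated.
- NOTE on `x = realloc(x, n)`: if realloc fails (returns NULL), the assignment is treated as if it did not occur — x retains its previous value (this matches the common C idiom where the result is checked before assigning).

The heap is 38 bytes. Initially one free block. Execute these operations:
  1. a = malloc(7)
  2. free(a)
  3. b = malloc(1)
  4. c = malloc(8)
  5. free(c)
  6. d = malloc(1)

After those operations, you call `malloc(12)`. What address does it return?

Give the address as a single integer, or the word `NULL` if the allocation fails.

Answer: 2

Derivation:
Op 1: a = malloc(7) -> a = 0; heap: [0-6 ALLOC][7-37 FREE]
Op 2: free(a) -> (freed a); heap: [0-37 FREE]
Op 3: b = malloc(1) -> b = 0; heap: [0-0 ALLOC][1-37 FREE]
Op 4: c = malloc(8) -> c = 1; heap: [0-0 ALLOC][1-8 ALLOC][9-37 FREE]
Op 5: free(c) -> (freed c); heap: [0-0 ALLOC][1-37 FREE]
Op 6: d = malloc(1) -> d = 1; heap: [0-0 ALLOC][1-1 ALLOC][2-37 FREE]
malloc(12): first-fit scan over [0-0 ALLOC][1-1 ALLOC][2-37 FREE] -> 2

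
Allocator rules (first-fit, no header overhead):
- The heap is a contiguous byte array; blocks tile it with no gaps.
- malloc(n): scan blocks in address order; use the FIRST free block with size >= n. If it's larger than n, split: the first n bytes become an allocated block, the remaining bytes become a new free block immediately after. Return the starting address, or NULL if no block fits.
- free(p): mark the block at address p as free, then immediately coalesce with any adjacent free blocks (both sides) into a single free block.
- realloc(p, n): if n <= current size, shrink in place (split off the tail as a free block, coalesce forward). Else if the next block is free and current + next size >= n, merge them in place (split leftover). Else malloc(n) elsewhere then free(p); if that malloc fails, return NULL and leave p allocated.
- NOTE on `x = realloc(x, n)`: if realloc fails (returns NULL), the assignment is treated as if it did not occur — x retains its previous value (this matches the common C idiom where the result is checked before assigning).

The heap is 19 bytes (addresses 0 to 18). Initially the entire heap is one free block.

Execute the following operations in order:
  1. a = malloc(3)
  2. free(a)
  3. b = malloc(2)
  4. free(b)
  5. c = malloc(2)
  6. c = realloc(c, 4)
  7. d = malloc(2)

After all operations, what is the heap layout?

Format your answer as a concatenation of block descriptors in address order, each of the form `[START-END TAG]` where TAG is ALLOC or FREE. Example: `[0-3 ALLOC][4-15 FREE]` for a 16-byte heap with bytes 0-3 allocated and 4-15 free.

Answer: [0-3 ALLOC][4-5 ALLOC][6-18 FREE]

Derivation:
Op 1: a = malloc(3) -> a = 0; heap: [0-2 ALLOC][3-18 FREE]
Op 2: free(a) -> (freed a); heap: [0-18 FREE]
Op 3: b = malloc(2) -> b = 0; heap: [0-1 ALLOC][2-18 FREE]
Op 4: free(b) -> (freed b); heap: [0-18 FREE]
Op 5: c = malloc(2) -> c = 0; heap: [0-1 ALLOC][2-18 FREE]
Op 6: c = realloc(c, 4) -> c = 0; heap: [0-3 ALLOC][4-18 FREE]
Op 7: d = malloc(2) -> d = 4; heap: [0-3 ALLOC][4-5 ALLOC][6-18 FREE]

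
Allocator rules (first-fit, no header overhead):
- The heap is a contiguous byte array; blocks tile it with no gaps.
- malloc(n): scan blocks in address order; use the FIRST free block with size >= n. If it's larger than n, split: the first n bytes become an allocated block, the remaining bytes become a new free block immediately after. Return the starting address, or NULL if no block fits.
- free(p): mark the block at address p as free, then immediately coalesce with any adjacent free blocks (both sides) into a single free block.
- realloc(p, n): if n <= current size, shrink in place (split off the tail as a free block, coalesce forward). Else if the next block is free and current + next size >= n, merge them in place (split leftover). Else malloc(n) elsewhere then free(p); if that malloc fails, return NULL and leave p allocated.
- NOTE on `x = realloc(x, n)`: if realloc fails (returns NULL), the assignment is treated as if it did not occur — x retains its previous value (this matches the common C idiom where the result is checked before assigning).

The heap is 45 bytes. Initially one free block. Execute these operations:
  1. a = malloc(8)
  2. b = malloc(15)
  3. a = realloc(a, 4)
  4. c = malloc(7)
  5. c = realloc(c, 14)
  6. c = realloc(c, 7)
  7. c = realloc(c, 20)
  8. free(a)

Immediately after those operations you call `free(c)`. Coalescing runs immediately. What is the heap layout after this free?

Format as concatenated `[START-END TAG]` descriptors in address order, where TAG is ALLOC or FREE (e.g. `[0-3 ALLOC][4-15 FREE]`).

Answer: [0-7 FREE][8-22 ALLOC][23-44 FREE]

Derivation:
Op 1: a = malloc(8) -> a = 0; heap: [0-7 ALLOC][8-44 FREE]
Op 2: b = malloc(15) -> b = 8; heap: [0-7 ALLOC][8-22 ALLOC][23-44 FREE]
Op 3: a = realloc(a, 4) -> a = 0; heap: [0-3 ALLOC][4-7 FREE][8-22 ALLOC][23-44 FREE]
Op 4: c = malloc(7) -> c = 23; heap: [0-3 ALLOC][4-7 FREE][8-22 ALLOC][23-29 ALLOC][30-44 FREE]
Op 5: c = realloc(c, 14) -> c = 23; heap: [0-3 ALLOC][4-7 FREE][8-22 ALLOC][23-36 ALLOC][37-44 FREE]
Op 6: c = realloc(c, 7) -> c = 23; heap: [0-3 ALLOC][4-7 FREE][8-22 ALLOC][23-29 ALLOC][30-44 FREE]
Op 7: c = realloc(c, 20) -> c = 23; heap: [0-3 ALLOC][4-7 FREE][8-22 ALLOC][23-42 ALLOC][43-44 FREE]
Op 8: free(a) -> (freed a); heap: [0-7 FREE][8-22 ALLOC][23-42 ALLOC][43-44 FREE]
free(c): c = 23 -> block [23-42 ALLOC]; mark free, coalesce with adjacent free neighbors -> [0-7 FREE][8-22 ALLOC][23-44 FREE]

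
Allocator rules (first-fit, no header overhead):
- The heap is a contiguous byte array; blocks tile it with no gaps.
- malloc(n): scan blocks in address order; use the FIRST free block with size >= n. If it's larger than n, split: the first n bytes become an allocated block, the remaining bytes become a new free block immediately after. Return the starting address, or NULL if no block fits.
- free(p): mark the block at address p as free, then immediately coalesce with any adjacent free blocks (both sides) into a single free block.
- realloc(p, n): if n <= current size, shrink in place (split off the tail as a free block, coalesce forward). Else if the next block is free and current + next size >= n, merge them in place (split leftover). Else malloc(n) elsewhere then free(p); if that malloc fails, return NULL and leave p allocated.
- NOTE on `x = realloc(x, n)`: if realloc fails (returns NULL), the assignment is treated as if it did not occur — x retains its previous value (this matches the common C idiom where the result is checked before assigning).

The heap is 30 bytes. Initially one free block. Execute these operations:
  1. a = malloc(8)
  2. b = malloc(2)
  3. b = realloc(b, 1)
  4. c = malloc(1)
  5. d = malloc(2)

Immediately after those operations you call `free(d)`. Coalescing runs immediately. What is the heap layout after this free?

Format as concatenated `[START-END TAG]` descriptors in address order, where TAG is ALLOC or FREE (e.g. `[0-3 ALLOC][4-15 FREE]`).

Answer: [0-7 ALLOC][8-8 ALLOC][9-9 ALLOC][10-29 FREE]

Derivation:
Op 1: a = malloc(8) -> a = 0; heap: [0-7 ALLOC][8-29 FREE]
Op 2: b = malloc(2) -> b = 8; heap: [0-7 ALLOC][8-9 ALLOC][10-29 FREE]
Op 3: b = realloc(b, 1) -> b = 8; heap: [0-7 ALLOC][8-8 ALLOC][9-29 FREE]
Op 4: c = malloc(1) -> c = 9; heap: [0-7 ALLOC][8-8 ALLOC][9-9 ALLOC][10-29 FREE]
Op 5: d = malloc(2) -> d = 10; heap: [0-7 ALLOC][8-8 ALLOC][9-9 ALLOC][10-11 ALLOC][12-29 FREE]
free(d): d = 10 -> block [10-11 ALLOC]; mark free, coalesce with adjacent free neighbors -> [0-7 ALLOC][8-8 ALLOC][9-9 ALLOC][10-29 FREE]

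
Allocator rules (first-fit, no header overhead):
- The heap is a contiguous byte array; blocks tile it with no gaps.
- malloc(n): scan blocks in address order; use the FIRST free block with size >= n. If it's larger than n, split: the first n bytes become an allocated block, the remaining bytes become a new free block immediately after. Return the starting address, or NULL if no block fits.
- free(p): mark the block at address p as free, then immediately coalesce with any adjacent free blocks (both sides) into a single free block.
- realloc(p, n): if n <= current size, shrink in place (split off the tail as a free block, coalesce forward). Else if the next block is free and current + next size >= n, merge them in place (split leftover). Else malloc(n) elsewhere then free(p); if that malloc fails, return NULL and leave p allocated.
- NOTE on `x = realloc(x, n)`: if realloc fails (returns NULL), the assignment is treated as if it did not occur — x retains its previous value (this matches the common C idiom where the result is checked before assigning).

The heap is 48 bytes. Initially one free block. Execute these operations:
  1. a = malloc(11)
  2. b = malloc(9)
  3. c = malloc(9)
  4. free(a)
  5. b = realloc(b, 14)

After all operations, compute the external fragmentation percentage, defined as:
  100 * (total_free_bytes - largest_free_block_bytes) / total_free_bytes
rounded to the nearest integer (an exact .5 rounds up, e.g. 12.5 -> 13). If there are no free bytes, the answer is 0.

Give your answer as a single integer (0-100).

Op 1: a = malloc(11) -> a = 0; heap: [0-10 ALLOC][11-47 FREE]
Op 2: b = malloc(9) -> b = 11; heap: [0-10 ALLOC][11-19 ALLOC][20-47 FREE]
Op 3: c = malloc(9) -> c = 20; heap: [0-10 ALLOC][11-19 ALLOC][20-28 ALLOC][29-47 FREE]
Op 4: free(a) -> (freed a); heap: [0-10 FREE][11-19 ALLOC][20-28 ALLOC][29-47 FREE]
Op 5: b = realloc(b, 14) -> b = 29; heap: [0-19 FREE][20-28 ALLOC][29-42 ALLOC][43-47 FREE]
Free blocks: [20 5] total_free=25 largest=20 -> 100*(25-20)/25 = 500/25 = 20

Answer: 20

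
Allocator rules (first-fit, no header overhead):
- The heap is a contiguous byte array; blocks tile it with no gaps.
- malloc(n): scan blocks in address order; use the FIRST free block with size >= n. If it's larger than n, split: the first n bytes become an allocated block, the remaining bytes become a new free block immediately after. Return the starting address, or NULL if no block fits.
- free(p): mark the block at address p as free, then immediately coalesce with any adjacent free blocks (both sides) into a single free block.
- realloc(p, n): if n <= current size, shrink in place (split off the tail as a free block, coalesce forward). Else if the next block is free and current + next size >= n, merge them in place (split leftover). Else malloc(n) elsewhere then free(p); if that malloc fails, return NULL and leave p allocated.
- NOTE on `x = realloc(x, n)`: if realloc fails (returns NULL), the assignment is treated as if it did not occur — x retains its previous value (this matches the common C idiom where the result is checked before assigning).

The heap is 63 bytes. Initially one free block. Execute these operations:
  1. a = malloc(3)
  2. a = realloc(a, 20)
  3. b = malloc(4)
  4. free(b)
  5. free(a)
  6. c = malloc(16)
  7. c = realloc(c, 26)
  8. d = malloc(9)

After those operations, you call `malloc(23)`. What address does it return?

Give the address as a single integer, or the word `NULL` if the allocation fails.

Answer: 35

Derivation:
Op 1: a = malloc(3) -> a = 0; heap: [0-2 ALLOC][3-62 FREE]
Op 2: a = realloc(a, 20) -> a = 0; heap: [0-19 ALLOC][20-62 FREE]
Op 3: b = malloc(4) -> b = 20; heap: [0-19 ALLOC][20-23 ALLOC][24-62 FREE]
Op 4: free(b) -> (freed b); heap: [0-19 ALLOC][20-62 FREE]
Op 5: free(a) -> (freed a); heap: [0-62 FREE]
Op 6: c = malloc(16) -> c = 0; heap: [0-15 ALLOC][16-62 FREE]
Op 7: c = realloc(c, 26) -> c = 0; heap: [0-25 ALLOC][26-62 FREE]
Op 8: d = malloc(9) -> d = 26; heap: [0-25 ALLOC][26-34 ALLOC][35-62 FREE]
malloc(23): first-fit scan over [0-25 ALLOC][26-34 ALLOC][35-62 FREE] -> 35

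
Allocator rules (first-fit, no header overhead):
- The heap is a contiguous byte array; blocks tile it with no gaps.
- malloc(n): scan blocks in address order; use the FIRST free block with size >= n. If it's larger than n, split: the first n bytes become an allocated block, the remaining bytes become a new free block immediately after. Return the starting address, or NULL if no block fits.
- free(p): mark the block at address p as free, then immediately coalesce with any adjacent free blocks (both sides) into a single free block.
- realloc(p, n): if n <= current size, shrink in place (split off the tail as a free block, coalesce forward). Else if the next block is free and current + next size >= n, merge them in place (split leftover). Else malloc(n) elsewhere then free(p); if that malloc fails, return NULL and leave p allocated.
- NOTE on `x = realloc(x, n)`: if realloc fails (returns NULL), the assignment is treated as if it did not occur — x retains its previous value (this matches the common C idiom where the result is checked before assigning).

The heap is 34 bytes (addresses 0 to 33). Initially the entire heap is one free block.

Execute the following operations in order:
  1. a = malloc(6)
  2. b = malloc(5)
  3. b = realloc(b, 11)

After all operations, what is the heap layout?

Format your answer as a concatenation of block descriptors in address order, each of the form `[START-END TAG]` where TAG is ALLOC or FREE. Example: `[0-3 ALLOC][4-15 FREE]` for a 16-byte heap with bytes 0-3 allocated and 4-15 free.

Op 1: a = malloc(6) -> a = 0; heap: [0-5 ALLOC][6-33 FREE]
Op 2: b = malloc(5) -> b = 6; heap: [0-5 ALLOC][6-10 ALLOC][11-33 FREE]
Op 3: b = realloc(b, 11) -> b = 6; heap: [0-5 ALLOC][6-16 ALLOC][17-33 FREE]

Answer: [0-5 ALLOC][6-16 ALLOC][17-33 FREE]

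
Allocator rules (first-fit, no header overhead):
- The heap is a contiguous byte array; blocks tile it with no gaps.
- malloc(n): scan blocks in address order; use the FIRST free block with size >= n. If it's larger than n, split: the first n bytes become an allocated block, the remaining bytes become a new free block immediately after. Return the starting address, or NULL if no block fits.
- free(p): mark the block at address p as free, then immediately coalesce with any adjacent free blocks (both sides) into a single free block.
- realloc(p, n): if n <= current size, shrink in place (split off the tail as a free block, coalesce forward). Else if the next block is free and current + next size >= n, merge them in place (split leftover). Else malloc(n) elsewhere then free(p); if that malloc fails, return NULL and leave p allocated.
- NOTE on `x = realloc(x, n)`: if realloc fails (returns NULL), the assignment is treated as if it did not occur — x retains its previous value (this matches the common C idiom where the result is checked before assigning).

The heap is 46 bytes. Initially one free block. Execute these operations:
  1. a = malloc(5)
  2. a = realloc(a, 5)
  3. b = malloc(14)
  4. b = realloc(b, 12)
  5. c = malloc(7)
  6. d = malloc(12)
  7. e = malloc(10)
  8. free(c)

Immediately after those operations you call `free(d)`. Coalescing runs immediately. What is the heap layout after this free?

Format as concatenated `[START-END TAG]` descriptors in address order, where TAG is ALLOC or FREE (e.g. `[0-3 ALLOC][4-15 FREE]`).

Op 1: a = malloc(5) -> a = 0; heap: [0-4 ALLOC][5-45 FREE]
Op 2: a = realloc(a, 5) -> a = 0; heap: [0-4 ALLOC][5-45 FREE]
Op 3: b = malloc(14) -> b = 5; heap: [0-4 ALLOC][5-18 ALLOC][19-45 FREE]
Op 4: b = realloc(b, 12) -> b = 5; heap: [0-4 ALLOC][5-16 ALLOC][17-45 FREE]
Op 5: c = malloc(7) -> c = 17; heap: [0-4 ALLOC][5-16 ALLOC][17-23 ALLOC][24-45 FREE]
Op 6: d = malloc(12) -> d = 24; heap: [0-4 ALLOC][5-16 ALLOC][17-23 ALLOC][24-35 ALLOC][36-45 FREE]
Op 7: e = malloc(10) -> e = 36; heap: [0-4 ALLOC][5-16 ALLOC][17-23 ALLOC][24-35 ALLOC][36-45 ALLOC]
Op 8: free(c) -> (freed c); heap: [0-4 ALLOC][5-16 ALLOC][17-23 FREE][24-35 ALLOC][36-45 ALLOC]
free(d): d = 24 -> block [24-35 ALLOC]; mark free, coalesce with adjacent free neighbors -> [0-4 ALLOC][5-16 ALLOC][17-35 FREE][36-45 ALLOC]

Answer: [0-4 ALLOC][5-16 ALLOC][17-35 FREE][36-45 ALLOC]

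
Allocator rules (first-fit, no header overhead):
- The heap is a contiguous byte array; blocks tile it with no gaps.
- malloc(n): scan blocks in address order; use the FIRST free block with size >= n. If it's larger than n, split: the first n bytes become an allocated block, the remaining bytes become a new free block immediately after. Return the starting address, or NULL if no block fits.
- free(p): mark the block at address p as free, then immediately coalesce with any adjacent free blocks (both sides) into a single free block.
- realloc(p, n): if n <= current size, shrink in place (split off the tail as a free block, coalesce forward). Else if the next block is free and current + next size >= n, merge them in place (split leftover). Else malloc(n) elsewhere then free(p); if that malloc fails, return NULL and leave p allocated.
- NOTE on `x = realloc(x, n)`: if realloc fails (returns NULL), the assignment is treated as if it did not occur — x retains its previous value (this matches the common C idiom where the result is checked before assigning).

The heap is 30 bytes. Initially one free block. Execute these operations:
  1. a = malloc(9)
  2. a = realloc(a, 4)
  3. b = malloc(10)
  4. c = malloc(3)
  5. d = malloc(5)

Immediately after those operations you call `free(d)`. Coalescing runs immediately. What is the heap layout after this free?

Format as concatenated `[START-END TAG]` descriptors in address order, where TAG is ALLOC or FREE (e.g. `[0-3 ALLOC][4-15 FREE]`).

Op 1: a = malloc(9) -> a = 0; heap: [0-8 ALLOC][9-29 FREE]
Op 2: a = realloc(a, 4) -> a = 0; heap: [0-3 ALLOC][4-29 FREE]
Op 3: b = malloc(10) -> b = 4; heap: [0-3 ALLOC][4-13 ALLOC][14-29 FREE]
Op 4: c = malloc(3) -> c = 14; heap: [0-3 ALLOC][4-13 ALLOC][14-16 ALLOC][17-29 FREE]
Op 5: d = malloc(5) -> d = 17; heap: [0-3 ALLOC][4-13 ALLOC][14-16 ALLOC][17-21 ALLOC][22-29 FREE]
free(d): d = 17 -> block [17-21 ALLOC]; mark free, coalesce with adjacent free neighbors -> [0-3 ALLOC][4-13 ALLOC][14-16 ALLOC][17-29 FREE]

Answer: [0-3 ALLOC][4-13 ALLOC][14-16 ALLOC][17-29 FREE]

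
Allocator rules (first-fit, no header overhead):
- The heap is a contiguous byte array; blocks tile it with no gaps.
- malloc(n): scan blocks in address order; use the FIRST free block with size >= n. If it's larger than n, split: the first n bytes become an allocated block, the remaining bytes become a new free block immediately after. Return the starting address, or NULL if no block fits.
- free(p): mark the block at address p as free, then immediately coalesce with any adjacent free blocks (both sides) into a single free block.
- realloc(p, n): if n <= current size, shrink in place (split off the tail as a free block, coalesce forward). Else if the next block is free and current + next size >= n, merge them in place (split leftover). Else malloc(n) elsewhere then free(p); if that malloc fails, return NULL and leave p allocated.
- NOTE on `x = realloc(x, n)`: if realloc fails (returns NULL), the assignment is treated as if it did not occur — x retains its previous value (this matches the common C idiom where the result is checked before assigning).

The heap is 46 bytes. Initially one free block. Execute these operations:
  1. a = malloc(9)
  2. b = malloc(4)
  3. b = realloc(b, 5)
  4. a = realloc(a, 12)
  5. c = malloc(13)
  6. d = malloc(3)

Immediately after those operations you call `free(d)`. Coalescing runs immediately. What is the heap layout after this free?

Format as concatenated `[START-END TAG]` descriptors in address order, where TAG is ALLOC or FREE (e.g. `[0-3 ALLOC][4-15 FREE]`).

Op 1: a = malloc(9) -> a = 0; heap: [0-8 ALLOC][9-45 FREE]
Op 2: b = malloc(4) -> b = 9; heap: [0-8 ALLOC][9-12 ALLOC][13-45 FREE]
Op 3: b = realloc(b, 5) -> b = 9; heap: [0-8 ALLOC][9-13 ALLOC][14-45 FREE]
Op 4: a = realloc(a, 12) -> a = 14; heap: [0-8 FREE][9-13 ALLOC][14-25 ALLOC][26-45 FREE]
Op 5: c = malloc(13) -> c = 26; heap: [0-8 FREE][9-13 ALLOC][14-25 ALLOC][26-38 ALLOC][39-45 FREE]
Op 6: d = malloc(3) -> d = 0; heap: [0-2 ALLOC][3-8 FREE][9-13 ALLOC][14-25 ALLOC][26-38 ALLOC][39-45 FREE]
free(d): d = 0 -> block [0-2 ALLOC]; mark free, coalesce with adjacent free neighbors -> [0-8 FREE][9-13 ALLOC][14-25 ALLOC][26-38 ALLOC][39-45 FREE]

Answer: [0-8 FREE][9-13 ALLOC][14-25 ALLOC][26-38 ALLOC][39-45 FREE]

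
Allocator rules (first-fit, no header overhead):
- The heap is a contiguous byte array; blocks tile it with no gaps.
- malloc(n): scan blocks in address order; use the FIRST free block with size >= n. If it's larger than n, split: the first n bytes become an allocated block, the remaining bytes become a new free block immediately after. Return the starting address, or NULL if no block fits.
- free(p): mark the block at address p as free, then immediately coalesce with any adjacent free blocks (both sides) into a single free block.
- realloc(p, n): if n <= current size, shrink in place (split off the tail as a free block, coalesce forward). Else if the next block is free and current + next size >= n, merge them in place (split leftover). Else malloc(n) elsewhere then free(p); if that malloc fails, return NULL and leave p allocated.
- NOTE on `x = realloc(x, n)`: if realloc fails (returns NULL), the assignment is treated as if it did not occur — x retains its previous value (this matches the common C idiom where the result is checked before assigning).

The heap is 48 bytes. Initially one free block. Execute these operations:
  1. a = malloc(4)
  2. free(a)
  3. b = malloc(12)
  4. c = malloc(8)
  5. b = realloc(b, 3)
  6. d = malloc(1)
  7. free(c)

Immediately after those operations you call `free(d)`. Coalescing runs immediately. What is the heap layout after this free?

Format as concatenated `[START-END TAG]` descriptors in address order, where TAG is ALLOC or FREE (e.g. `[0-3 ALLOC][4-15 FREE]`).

Op 1: a = malloc(4) -> a = 0; heap: [0-3 ALLOC][4-47 FREE]
Op 2: free(a) -> (freed a); heap: [0-47 FREE]
Op 3: b = malloc(12) -> b = 0; heap: [0-11 ALLOC][12-47 FREE]
Op 4: c = malloc(8) -> c = 12; heap: [0-11 ALLOC][12-19 ALLOC][20-47 FREE]
Op 5: b = realloc(b, 3) -> b = 0; heap: [0-2 ALLOC][3-11 FREE][12-19 ALLOC][20-47 FREE]
Op 6: d = malloc(1) -> d = 3; heap: [0-2 ALLOC][3-3 ALLOC][4-11 FREE][12-19 ALLOC][20-47 FREE]
Op 7: free(c) -> (freed c); heap: [0-2 ALLOC][3-3 ALLOC][4-47 FREE]
free(d): d = 3 -> block [3-3 ALLOC]; mark free, coalesce with adjacent free neighbors -> [0-2 ALLOC][3-47 FREE]

Answer: [0-2 ALLOC][3-47 FREE]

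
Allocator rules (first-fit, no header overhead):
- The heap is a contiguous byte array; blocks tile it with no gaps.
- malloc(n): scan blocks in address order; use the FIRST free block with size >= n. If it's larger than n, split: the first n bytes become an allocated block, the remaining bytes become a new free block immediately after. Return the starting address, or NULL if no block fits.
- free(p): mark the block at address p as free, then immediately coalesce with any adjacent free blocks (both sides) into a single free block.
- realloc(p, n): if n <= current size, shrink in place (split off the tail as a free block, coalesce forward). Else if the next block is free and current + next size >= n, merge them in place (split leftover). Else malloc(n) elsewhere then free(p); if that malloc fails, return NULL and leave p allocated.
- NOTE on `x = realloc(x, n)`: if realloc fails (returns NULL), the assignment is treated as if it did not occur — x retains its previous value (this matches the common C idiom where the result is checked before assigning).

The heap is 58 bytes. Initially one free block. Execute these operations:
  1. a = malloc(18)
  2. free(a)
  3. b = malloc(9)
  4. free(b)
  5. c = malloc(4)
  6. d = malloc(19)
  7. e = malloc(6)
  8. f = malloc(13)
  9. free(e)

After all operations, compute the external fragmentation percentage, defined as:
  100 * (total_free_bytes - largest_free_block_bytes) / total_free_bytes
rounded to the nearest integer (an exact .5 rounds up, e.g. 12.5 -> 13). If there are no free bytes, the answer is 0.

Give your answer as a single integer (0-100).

Answer: 27

Derivation:
Op 1: a = malloc(18) -> a = 0; heap: [0-17 ALLOC][18-57 FREE]
Op 2: free(a) -> (freed a); heap: [0-57 FREE]
Op 3: b = malloc(9) -> b = 0; heap: [0-8 ALLOC][9-57 FREE]
Op 4: free(b) -> (freed b); heap: [0-57 FREE]
Op 5: c = malloc(4) -> c = 0; heap: [0-3 ALLOC][4-57 FREE]
Op 6: d = malloc(19) -> d = 4; heap: [0-3 ALLOC][4-22 ALLOC][23-57 FREE]
Op 7: e = malloc(6) -> e = 23; heap: [0-3 ALLOC][4-22 ALLOC][23-28 ALLOC][29-57 FREE]
Op 8: f = malloc(13) -> f = 29; heap: [0-3 ALLOC][4-22 ALLOC][23-28 ALLOC][29-41 ALLOC][42-57 FREE]
Op 9: free(e) -> (freed e); heap: [0-3 ALLOC][4-22 ALLOC][23-28 FREE][29-41 ALLOC][42-57 FREE]
Free blocks: [6 16] total_free=22 largest=16 -> 100*(22-16)/22 = 600/22 ≈ 27.273 -> rounds to 27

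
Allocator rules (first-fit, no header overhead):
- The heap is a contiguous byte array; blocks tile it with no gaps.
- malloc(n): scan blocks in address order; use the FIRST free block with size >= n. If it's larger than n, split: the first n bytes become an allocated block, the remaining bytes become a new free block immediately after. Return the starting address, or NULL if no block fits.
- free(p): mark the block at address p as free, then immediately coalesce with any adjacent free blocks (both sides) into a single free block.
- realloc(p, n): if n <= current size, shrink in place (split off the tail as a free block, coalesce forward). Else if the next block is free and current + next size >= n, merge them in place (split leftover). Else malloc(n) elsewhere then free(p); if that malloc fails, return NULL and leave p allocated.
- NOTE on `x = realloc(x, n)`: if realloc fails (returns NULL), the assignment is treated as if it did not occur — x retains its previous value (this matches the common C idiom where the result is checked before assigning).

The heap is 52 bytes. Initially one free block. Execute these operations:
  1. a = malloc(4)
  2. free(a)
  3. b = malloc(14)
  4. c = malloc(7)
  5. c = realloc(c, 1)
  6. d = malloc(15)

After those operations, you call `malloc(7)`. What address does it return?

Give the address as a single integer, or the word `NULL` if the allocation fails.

Op 1: a = malloc(4) -> a = 0; heap: [0-3 ALLOC][4-51 FREE]
Op 2: free(a) -> (freed a); heap: [0-51 FREE]
Op 3: b = malloc(14) -> b = 0; heap: [0-13 ALLOC][14-51 FREE]
Op 4: c = malloc(7) -> c = 14; heap: [0-13 ALLOC][14-20 ALLOC][21-51 FREE]
Op 5: c = realloc(c, 1) -> c = 14; heap: [0-13 ALLOC][14-14 ALLOC][15-51 FREE]
Op 6: d = malloc(15) -> d = 15; heap: [0-13 ALLOC][14-14 ALLOC][15-29 ALLOC][30-51 FREE]
malloc(7): first-fit scan over [0-13 ALLOC][14-14 ALLOC][15-29 ALLOC][30-51 FREE] -> 30

Answer: 30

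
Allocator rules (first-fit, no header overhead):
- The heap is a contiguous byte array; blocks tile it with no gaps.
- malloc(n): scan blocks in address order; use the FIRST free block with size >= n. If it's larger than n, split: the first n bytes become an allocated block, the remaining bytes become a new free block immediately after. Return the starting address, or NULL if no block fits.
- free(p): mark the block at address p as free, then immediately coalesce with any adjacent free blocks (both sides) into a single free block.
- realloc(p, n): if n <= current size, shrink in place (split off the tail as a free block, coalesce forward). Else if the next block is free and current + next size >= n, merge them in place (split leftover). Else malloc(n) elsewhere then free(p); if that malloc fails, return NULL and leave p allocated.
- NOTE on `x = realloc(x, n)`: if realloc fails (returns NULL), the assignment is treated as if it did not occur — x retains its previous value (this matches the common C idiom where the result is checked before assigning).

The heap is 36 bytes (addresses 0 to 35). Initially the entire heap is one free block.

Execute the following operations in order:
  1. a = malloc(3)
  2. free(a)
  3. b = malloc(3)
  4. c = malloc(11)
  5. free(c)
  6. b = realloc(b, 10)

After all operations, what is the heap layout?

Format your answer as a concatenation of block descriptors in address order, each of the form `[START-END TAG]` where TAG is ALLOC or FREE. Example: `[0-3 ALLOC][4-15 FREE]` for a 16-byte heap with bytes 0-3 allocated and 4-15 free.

Op 1: a = malloc(3) -> a = 0; heap: [0-2 ALLOC][3-35 FREE]
Op 2: free(a) -> (freed a); heap: [0-35 FREE]
Op 3: b = malloc(3) -> b = 0; heap: [0-2 ALLOC][3-35 FREE]
Op 4: c = malloc(11) -> c = 3; heap: [0-2 ALLOC][3-13 ALLOC][14-35 FREE]
Op 5: free(c) -> (freed c); heap: [0-2 ALLOC][3-35 FREE]
Op 6: b = realloc(b, 10) -> b = 0; heap: [0-9 ALLOC][10-35 FREE]

Answer: [0-9 ALLOC][10-35 FREE]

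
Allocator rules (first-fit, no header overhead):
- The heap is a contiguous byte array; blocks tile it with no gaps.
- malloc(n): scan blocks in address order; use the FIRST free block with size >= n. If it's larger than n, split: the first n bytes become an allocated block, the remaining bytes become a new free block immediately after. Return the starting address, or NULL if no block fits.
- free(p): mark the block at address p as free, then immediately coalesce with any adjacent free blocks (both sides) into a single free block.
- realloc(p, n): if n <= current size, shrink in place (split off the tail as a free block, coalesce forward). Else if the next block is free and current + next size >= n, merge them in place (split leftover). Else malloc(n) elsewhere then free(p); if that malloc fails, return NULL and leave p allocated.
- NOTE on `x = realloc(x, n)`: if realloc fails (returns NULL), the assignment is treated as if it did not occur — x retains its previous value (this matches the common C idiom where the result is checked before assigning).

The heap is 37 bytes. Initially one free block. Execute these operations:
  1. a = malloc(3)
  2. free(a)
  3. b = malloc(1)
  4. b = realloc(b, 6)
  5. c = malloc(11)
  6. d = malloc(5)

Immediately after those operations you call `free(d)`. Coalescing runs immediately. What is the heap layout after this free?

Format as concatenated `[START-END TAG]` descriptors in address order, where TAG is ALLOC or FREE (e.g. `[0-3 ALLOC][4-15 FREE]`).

Op 1: a = malloc(3) -> a = 0; heap: [0-2 ALLOC][3-36 FREE]
Op 2: free(a) -> (freed a); heap: [0-36 FREE]
Op 3: b = malloc(1) -> b = 0; heap: [0-0 ALLOC][1-36 FREE]
Op 4: b = realloc(b, 6) -> b = 0; heap: [0-5 ALLOC][6-36 FREE]
Op 5: c = malloc(11) -> c = 6; heap: [0-5 ALLOC][6-16 ALLOC][17-36 FREE]
Op 6: d = malloc(5) -> d = 17; heap: [0-5 ALLOC][6-16 ALLOC][17-21 ALLOC][22-36 FREE]
free(d): d = 17 -> block [17-21 ALLOC]; mark free, coalesce with adjacent free neighbors -> [0-5 ALLOC][6-16 ALLOC][17-36 FREE]

Answer: [0-5 ALLOC][6-16 ALLOC][17-36 FREE]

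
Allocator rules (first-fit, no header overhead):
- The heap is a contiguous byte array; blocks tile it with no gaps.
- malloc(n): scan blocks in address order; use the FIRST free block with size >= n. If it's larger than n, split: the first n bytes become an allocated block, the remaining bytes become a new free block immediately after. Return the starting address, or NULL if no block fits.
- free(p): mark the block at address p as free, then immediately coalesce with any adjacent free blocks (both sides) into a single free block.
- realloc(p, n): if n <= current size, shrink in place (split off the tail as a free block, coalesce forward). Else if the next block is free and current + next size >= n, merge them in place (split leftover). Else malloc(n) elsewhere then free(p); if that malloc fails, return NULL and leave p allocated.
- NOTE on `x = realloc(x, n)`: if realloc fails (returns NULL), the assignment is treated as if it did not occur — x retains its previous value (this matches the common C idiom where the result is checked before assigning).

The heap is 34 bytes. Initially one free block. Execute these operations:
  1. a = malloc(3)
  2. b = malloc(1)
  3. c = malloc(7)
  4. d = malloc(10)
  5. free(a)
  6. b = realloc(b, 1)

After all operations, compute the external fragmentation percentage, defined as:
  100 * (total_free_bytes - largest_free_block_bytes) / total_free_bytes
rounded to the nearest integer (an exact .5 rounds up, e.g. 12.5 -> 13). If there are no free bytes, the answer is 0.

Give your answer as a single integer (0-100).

Op 1: a = malloc(3) -> a = 0; heap: [0-2 ALLOC][3-33 FREE]
Op 2: b = malloc(1) -> b = 3; heap: [0-2 ALLOC][3-3 ALLOC][4-33 FREE]
Op 3: c = malloc(7) -> c = 4; heap: [0-2 ALLOC][3-3 ALLOC][4-10 ALLOC][11-33 FREE]
Op 4: d = malloc(10) -> d = 11; heap: [0-2 ALLOC][3-3 ALLOC][4-10 ALLOC][11-20 ALLOC][21-33 FREE]
Op 5: free(a) -> (freed a); heap: [0-2 FREE][3-3 ALLOC][4-10 ALLOC][11-20 ALLOC][21-33 FREE]
Op 6: b = realloc(b, 1) -> b = 3; heap: [0-2 FREE][3-3 ALLOC][4-10 ALLOC][11-20 ALLOC][21-33 FREE]
Free blocks: [3 13] total_free=16 largest=13 -> 100*(16-13)/16 = 300/16 = 18.75 -> rounds to 19

Answer: 19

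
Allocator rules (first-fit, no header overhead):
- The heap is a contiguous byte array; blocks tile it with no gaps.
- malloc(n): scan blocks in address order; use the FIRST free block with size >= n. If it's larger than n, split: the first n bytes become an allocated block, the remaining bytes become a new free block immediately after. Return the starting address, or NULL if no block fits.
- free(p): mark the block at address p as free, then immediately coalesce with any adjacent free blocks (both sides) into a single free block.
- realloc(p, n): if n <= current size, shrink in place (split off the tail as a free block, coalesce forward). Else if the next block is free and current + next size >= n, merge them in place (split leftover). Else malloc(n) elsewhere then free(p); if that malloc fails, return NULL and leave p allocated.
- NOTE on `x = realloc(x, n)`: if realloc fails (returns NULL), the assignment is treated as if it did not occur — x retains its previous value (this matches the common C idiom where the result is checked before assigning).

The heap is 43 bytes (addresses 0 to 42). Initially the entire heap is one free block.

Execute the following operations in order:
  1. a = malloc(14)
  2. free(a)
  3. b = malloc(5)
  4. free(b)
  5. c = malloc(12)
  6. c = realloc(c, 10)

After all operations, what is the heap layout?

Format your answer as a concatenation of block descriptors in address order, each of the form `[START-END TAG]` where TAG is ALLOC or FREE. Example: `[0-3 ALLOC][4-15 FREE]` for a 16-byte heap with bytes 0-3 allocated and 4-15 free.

Op 1: a = malloc(14) -> a = 0; heap: [0-13 ALLOC][14-42 FREE]
Op 2: free(a) -> (freed a); heap: [0-42 FREE]
Op 3: b = malloc(5) -> b = 0; heap: [0-4 ALLOC][5-42 FREE]
Op 4: free(b) -> (freed b); heap: [0-42 FREE]
Op 5: c = malloc(12) -> c = 0; heap: [0-11 ALLOC][12-42 FREE]
Op 6: c = realloc(c, 10) -> c = 0; heap: [0-9 ALLOC][10-42 FREE]

Answer: [0-9 ALLOC][10-42 FREE]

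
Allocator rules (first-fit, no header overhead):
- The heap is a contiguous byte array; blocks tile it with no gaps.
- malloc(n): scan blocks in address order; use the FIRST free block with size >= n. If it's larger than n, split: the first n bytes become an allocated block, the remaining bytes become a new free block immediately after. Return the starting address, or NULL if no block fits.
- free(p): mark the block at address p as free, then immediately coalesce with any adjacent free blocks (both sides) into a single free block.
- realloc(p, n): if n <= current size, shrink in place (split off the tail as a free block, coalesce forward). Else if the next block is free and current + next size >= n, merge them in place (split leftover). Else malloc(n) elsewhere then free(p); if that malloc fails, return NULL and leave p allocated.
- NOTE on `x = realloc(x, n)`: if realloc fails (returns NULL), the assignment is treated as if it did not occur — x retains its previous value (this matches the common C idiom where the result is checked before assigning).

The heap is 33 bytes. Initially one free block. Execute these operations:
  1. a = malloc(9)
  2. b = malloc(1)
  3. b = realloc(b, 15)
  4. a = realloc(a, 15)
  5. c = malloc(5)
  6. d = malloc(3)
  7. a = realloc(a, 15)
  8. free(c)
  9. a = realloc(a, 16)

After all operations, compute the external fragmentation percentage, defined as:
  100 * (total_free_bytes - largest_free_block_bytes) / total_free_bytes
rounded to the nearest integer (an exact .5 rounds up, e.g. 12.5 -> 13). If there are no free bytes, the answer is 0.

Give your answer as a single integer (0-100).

Op 1: a = malloc(9) -> a = 0; heap: [0-8 ALLOC][9-32 FREE]
Op 2: b = malloc(1) -> b = 9; heap: [0-8 ALLOC][9-9 ALLOC][10-32 FREE]
Op 3: b = realloc(b, 15) -> b = 9; heap: [0-8 ALLOC][9-23 ALLOC][24-32 FREE]
Op 4: a = realloc(a, 15) -> NULL (a unchanged); heap: [0-8 ALLOC][9-23 ALLOC][24-32 FREE]
Op 5: c = malloc(5) -> c = 24; heap: [0-8 ALLOC][9-23 ALLOC][24-28 ALLOC][29-32 FREE]
Op 6: d = malloc(3) -> d = 29; heap: [0-8 ALLOC][9-23 ALLOC][24-28 ALLOC][29-31 ALLOC][32-32 FREE]
Op 7: a = realloc(a, 15) -> NULL (a unchanged); heap: [0-8 ALLOC][9-23 ALLOC][24-28 ALLOC][29-31 ALLOC][32-32 FREE]
Op 8: free(c) -> (freed c); heap: [0-8 ALLOC][9-23 ALLOC][24-28 FREE][29-31 ALLOC][32-32 FREE]
Op 9: a = realloc(a, 16) -> NULL (a unchanged); heap: [0-8 ALLOC][9-23 ALLOC][24-28 FREE][29-31 ALLOC][32-32 FREE]
Free blocks: [5 1] total_free=6 largest=5 -> 100*(6-5)/6 = 100/6 ≈ 16.667 -> rounds to 17

Answer: 17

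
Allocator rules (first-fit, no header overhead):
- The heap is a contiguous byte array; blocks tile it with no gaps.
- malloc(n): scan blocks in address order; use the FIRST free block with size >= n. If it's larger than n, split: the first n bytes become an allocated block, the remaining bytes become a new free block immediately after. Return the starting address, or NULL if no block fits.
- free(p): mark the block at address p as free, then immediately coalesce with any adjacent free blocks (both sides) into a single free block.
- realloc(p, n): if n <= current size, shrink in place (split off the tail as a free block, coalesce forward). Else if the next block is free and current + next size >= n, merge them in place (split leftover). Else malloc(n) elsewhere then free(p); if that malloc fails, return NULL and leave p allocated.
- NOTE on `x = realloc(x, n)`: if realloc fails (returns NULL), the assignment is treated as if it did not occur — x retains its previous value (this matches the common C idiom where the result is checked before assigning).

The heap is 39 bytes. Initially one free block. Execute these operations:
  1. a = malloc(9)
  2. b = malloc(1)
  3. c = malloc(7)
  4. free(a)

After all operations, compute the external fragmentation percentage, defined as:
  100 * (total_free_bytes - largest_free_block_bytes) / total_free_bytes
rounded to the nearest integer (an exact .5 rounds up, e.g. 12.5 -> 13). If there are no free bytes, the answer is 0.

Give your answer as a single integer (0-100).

Answer: 29

Derivation:
Op 1: a = malloc(9) -> a = 0; heap: [0-8 ALLOC][9-38 FREE]
Op 2: b = malloc(1) -> b = 9; heap: [0-8 ALLOC][9-9 ALLOC][10-38 FREE]
Op 3: c = malloc(7) -> c = 10; heap: [0-8 ALLOC][9-9 ALLOC][10-16 ALLOC][17-38 FREE]
Op 4: free(a) -> (freed a); heap: [0-8 FREE][9-9 ALLOC][10-16 ALLOC][17-38 FREE]
Free blocks: [9 22] total_free=31 largest=22 -> 100*(31-22)/31 = 900/31 ≈ 29.032 -> rounds to 29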